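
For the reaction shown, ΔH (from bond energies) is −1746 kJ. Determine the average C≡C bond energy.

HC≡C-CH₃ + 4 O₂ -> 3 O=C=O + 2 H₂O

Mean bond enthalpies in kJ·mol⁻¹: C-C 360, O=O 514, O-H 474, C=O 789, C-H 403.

D(C≡C) ≈ 856 kJ/mol

Let D be the C≡C bond energy.
Σ(broken) = 1×D + 1×360 + 4×403 + 4×514 = 4028 + D
Σ(formed) = 6×789 + 4×474 = 6630
ΔH = Σ(broken) − Σ(formed) = (4028 + D) − (6630) = −2602 + D
Setting this equal to −1746 kJ gives D = 856 kJ/mol.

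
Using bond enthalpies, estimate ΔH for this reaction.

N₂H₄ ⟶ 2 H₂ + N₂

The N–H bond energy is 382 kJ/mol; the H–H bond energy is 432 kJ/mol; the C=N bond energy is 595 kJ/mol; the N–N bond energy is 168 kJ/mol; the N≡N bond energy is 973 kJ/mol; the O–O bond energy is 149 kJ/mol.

Bonds broken (reactants):
  N–H: 4 × 382 = 1528
  N–N: 1 × 168 = 168
  Σ(broken) = 1696 kJ
Bonds formed (products):
  H–H: 2 × 432 = 864
  N≡N: 1 × 973 = 973
  Σ(formed) = 1837 kJ
ΔH = Σ(broken) − Σ(formed) = 1696 − 1837 = −141 kJ

ΔH ≈ −141 kJ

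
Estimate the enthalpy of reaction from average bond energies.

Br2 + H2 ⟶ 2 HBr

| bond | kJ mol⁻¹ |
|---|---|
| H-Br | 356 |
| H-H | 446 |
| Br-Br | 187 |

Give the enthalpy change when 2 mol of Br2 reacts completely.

Bonds broken (reactants):
  Br-Br: 1 × 187 = 187
  H-H: 1 × 446 = 446
  Σ(broken) = 633 kJ
Bonds formed (products):
  H-Br: 2 × 356 = 712
  Σ(formed) = 712 kJ
ΔH = Σ(broken) − Σ(formed) = 633 − 712 = −79 kJ
For 2× the reaction as written: 2 × (−79) = −158 kJ

ΔH = −158 kJ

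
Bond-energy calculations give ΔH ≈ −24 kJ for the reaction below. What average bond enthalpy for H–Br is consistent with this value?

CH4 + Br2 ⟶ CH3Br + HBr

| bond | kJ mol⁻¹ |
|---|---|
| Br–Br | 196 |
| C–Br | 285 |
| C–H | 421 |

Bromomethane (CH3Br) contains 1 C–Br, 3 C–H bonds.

D(H–Br) ≈ 356 kJ/mol

Let D be the H–Br bond energy.
Σ(broken) = 1×196 + 4×421 = 1880
Σ(formed) = 1×285 + 3×421 + 1×D = 1548 + D
ΔH = Σ(broken) − Σ(formed) = (1880) − (1548 + D) = +332 − D
Setting this equal to −24 kJ gives D = 356 kJ/mol.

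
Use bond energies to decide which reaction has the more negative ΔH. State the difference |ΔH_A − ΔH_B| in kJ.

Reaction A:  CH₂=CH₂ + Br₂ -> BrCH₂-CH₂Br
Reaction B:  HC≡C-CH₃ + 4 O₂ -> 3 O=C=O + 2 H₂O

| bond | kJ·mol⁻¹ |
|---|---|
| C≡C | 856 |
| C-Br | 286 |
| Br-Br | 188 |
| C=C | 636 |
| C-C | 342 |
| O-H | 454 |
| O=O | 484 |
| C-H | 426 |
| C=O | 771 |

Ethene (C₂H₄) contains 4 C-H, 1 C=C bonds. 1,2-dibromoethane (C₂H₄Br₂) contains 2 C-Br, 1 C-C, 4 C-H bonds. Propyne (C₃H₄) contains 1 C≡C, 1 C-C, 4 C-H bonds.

Reaction B, by 1514 kJ

Reaction A:
  Bonds broken (reactants):
    Br-Br: 1 × 188 = 188
    C-H: 4 × 426 = 1704
    C=C: 1 × 636 = 636
    Σ(broken) = 2528 kJ
  Bonds formed (products):
    C-Br: 2 × 286 = 572
    C-C: 1 × 342 = 342
    C-H: 4 × 426 = 1704
    Σ(formed) = 2618 kJ
  ΔH_A = 2528 − 2618 = −90 kJ
Reaction B:
  Bonds broken (reactants):
    C≡C: 1 × 856 = 856
    C-C: 1 × 342 = 342
    C-H: 4 × 426 = 1704
    O=O: 4 × 484 = 1936
    Σ(broken) = 4838 kJ
  Bonds formed (products):
    C=O: 6 × 771 = 4626
    O-H: 4 × 454 = 1816
    Σ(formed) = 6442 kJ
  ΔH_B = 4838 − 6442 = −1604 kJ
ΔH_A − ΔH_B = +1514 kJ, so reaction B has the more negative ΔH; |ΔH_A − ΔH_B| = 1514 kJ.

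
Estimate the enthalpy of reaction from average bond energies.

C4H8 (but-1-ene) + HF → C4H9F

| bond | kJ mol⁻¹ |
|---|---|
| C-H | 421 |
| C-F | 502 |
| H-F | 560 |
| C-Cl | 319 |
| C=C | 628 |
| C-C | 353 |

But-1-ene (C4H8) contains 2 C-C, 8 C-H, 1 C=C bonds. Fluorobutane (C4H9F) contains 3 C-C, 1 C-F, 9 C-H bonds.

Bonds broken (reactants):
  C-C: 2 × 353 = 706
  C-H: 8 × 421 = 3368
  C=C: 1 × 628 = 628
  H-F: 1 × 560 = 560
  Σ(broken) = 5262 kJ
Bonds formed (products):
  C-C: 3 × 353 = 1059
  C-F: 1 × 502 = 502
  C-H: 9 × 421 = 3789
  Σ(formed) = 5350 kJ
ΔH = Σ(broken) − Σ(formed) = 5262 − 5350 = −88 kJ

ΔH ≈ −88 kJ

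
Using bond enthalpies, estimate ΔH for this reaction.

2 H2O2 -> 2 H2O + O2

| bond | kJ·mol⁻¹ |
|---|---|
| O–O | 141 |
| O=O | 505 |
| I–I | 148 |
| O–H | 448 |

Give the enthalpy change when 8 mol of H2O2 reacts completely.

ΔH = −892 kJ

Bonds broken (reactants):
  O–H: 4 × 448 = 1792
  O–O: 2 × 141 = 282
  Σ(broken) = 2074 kJ
Bonds formed (products):
  O–H: 4 × 448 = 1792
  O=O: 1 × 505 = 505
  Σ(formed) = 2297 kJ
ΔH = Σ(broken) − Σ(formed) = 2074 − 2297 = −223 kJ
For 4× the reaction as written: 4 × (−223) = −892 kJ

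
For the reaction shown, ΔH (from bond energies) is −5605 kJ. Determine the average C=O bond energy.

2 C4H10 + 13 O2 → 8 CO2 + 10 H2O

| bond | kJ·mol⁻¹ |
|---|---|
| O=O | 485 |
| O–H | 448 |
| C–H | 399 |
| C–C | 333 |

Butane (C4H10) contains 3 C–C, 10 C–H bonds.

D(C=O) ≈ 808 kJ/mol

Let D be the C=O bond energy.
Σ(broken) = 6×333 + 20×399 + 13×485 = 16283
Σ(formed) = 16×D + 20×448 = 8960 + 16D
ΔH = Σ(broken) − Σ(formed) = (16283) − (8960 + 16D) = +7323 − 16D
Setting this equal to −5605 kJ gives 16D = 12928, so D = 808 kJ/mol.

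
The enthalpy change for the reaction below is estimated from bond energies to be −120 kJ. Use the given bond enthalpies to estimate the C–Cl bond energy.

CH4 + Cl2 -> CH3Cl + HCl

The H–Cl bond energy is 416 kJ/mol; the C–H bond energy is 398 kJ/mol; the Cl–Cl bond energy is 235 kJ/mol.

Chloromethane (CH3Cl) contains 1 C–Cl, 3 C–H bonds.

D(C–Cl) ≈ 337 kJ/mol

Let D be the C–Cl bond energy.
Σ(broken) = 4×398 + 1×235 = 1827
Σ(formed) = 1×D + 3×398 + 1×416 = 1610 + D
ΔH = Σ(broken) − Σ(formed) = (1827) − (1610 + D) = +217 − D
Setting this equal to −120 kJ gives D = 337 kJ/mol.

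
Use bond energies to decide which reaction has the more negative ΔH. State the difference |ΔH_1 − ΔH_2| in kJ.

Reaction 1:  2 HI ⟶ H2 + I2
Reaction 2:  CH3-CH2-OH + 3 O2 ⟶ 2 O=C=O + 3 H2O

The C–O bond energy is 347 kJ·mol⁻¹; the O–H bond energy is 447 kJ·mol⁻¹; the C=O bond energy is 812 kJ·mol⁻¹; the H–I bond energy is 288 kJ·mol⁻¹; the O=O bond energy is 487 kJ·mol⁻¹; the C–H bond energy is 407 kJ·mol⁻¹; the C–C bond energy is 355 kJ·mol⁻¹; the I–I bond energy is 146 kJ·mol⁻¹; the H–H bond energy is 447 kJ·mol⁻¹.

Reaction 2, by 1268 kJ

Reaction 1:
  Bonds broken (reactants):
    H–I: 2 × 288 = 576
    Σ(broken) = 576 kJ
  Bonds formed (products):
    H–H: 1 × 447 = 447
    I–I: 1 × 146 = 146
    Σ(formed) = 593 kJ
  ΔH_1 = 576 − 593 = −17 kJ
Reaction 2:
  Bonds broken (reactants):
    C–C: 1 × 355 = 355
    C–H: 5 × 407 = 2035
    C–O: 1 × 347 = 347
    O–H: 1 × 447 = 447
    O=O: 3 × 487 = 1461
    Σ(broken) = 4645 kJ
  Bonds formed (products):
    C=O: 4 × 812 = 3248
    O–H: 6 × 447 = 2682
    Σ(formed) = 5930 kJ
  ΔH_2 = 4645 − 5930 = −1285 kJ
ΔH_1 − ΔH_2 = +1268 kJ, so reaction 2 has the more negative ΔH; |ΔH_1 − ΔH_2| = 1268 kJ.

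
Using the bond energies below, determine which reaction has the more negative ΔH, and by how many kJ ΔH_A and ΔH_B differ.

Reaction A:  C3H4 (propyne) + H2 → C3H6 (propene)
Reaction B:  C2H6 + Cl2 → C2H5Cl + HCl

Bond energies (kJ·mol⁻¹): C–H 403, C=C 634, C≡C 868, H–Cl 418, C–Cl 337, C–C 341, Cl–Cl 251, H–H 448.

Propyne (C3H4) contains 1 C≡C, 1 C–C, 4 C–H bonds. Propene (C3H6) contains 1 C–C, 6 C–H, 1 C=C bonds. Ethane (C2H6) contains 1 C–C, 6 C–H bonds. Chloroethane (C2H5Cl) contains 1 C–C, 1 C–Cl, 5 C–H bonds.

Reaction A:
  Bonds broken (reactants):
    C≡C: 1 × 868 = 868
    C–C: 1 × 341 = 341
    C–H: 4 × 403 = 1612
    H–H: 1 × 448 = 448
    Σ(broken) = 3269 kJ
  Bonds formed (products):
    C–C: 1 × 341 = 341
    C–H: 6 × 403 = 2418
    C=C: 1 × 634 = 634
    Σ(formed) = 3393 kJ
  ΔH_A = 3269 − 3393 = −124 kJ
Reaction B:
  Bonds broken (reactants):
    C–C: 1 × 341 = 341
    C–H: 6 × 403 = 2418
    Cl–Cl: 1 × 251 = 251
    Σ(broken) = 3010 kJ
  Bonds formed (products):
    C–C: 1 × 341 = 341
    C–Cl: 1 × 337 = 337
    C–H: 5 × 403 = 2015
    H–Cl: 1 × 418 = 418
    Σ(formed) = 3111 kJ
  ΔH_B = 3010 − 3111 = −101 kJ
ΔH_A − ΔH_B = −23 kJ, so reaction A has the more negative ΔH; |ΔH_A − ΔH_B| = 23 kJ.

Reaction A, by 23 kJ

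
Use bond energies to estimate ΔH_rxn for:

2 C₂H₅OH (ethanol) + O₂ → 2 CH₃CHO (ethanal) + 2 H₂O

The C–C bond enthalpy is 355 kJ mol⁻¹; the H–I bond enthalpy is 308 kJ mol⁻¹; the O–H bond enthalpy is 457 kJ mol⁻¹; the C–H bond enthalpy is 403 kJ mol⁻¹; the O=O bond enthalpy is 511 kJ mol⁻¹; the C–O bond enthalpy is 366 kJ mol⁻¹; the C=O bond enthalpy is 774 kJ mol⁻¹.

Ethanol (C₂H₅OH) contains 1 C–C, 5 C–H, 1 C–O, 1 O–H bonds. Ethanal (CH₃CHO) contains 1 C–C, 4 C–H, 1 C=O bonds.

Bonds broken (reactants):
  C–C: 2 × 355 = 710
  C–H: 10 × 403 = 4030
  C–O: 2 × 366 = 732
  O–H: 2 × 457 = 914
  O=O: 1 × 511 = 511
  Σ(broken) = 6897 kJ
Bonds formed (products):
  C–C: 2 × 355 = 710
  C–H: 8 × 403 = 3224
  C=O: 2 × 774 = 1548
  O–H: 4 × 457 = 1828
  Σ(formed) = 7310 kJ
ΔH = Σ(broken) − Σ(formed) = 6897 − 7310 = −413 kJ

ΔH ≈ −413 kJ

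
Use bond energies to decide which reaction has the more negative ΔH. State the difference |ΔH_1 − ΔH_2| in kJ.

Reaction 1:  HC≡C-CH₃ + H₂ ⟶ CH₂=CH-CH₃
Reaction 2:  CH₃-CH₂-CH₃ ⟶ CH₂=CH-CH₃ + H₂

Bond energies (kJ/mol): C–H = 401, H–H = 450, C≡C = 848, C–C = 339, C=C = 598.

Reaction 1, by 195 kJ

Reaction 1:
  Bonds broken (reactants):
    C≡C: 1 × 848 = 848
    C–C: 1 × 339 = 339
    C–H: 4 × 401 = 1604
    H–H: 1 × 450 = 450
    Σ(broken) = 3241 kJ
  Bonds formed (products):
    C–C: 1 × 339 = 339
    C–H: 6 × 401 = 2406
    C=C: 1 × 598 = 598
    Σ(formed) = 3343 kJ
  ΔH_1 = 3241 − 3343 = −102 kJ
Reaction 2:
  Bonds broken (reactants):
    C–C: 2 × 339 = 678
    C–H: 8 × 401 = 3208
    Σ(broken) = 3886 kJ
  Bonds formed (products):
    C–C: 1 × 339 = 339
    C–H: 6 × 401 = 2406
    C=C: 1 × 598 = 598
    H–H: 1 × 450 = 450
    Σ(formed) = 3793 kJ
  ΔH_2 = 3886 − 3793 = +93 kJ
ΔH_1 − ΔH_2 = −195 kJ, so reaction 1 has the more negative ΔH; |ΔH_1 − ΔH_2| = 195 kJ.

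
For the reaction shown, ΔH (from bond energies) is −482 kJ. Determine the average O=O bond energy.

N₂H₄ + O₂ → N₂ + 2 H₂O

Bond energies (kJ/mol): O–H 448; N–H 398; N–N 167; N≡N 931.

Let D be the O=O bond energy.
Σ(broken) = 4×398 + 1×167 + 1×D = 1759 + D
Σ(formed) = 1×931 + 4×448 = 2723
ΔH = Σ(broken) − Σ(formed) = (1759 + D) − (2723) = −964 + D
Setting this equal to −482 kJ gives D = 482 kJ/mol.

D(O=O) ≈ 482 kJ/mol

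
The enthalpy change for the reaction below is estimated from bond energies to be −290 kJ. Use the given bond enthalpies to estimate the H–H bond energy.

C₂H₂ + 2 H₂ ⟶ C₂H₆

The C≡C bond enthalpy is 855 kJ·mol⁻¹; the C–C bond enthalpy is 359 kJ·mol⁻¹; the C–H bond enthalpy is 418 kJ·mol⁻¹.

Let D be the H–H bond energy.
Σ(broken) = 1×855 + 2×418 + 2×D = 1691 + 2D
Σ(formed) = 1×359 + 6×418 = 2867
ΔH = Σ(broken) − Σ(formed) = (1691 + 2D) − (2867) = −1176 + 2D
Setting this equal to −290 kJ gives 2D = 886, so D = 443 kJ/mol.

D(H–H) ≈ 443 kJ/mol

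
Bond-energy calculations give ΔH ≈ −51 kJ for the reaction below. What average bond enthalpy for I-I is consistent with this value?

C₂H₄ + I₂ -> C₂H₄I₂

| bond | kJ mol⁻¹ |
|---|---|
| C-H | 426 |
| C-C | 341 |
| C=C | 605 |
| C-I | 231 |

Let D be the I-I bond energy.
Σ(broken) = 4×426 + 1×605 + 1×D = 2309 + D
Σ(formed) = 1×341 + 4×426 + 2×231 = 2507
ΔH = Σ(broken) − Σ(formed) = (2309 + D) − (2507) = −198 + D
Setting this equal to −51 kJ gives D = 147 kJ/mol.

D(I-I) ≈ 147 kJ/mol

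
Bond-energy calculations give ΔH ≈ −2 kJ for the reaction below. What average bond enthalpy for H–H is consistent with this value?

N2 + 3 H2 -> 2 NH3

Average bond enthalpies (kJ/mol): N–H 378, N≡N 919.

D(H–H) ≈ 449 kJ/mol

Let D be the H–H bond energy.
Σ(broken) = 3×D + 1×919 = 919 + 3D
Σ(formed) = 6×378 = 2268
ΔH = Σ(broken) − Σ(formed) = (919 + 3D) − (2268) = −1349 + 3D
Setting this equal to −2 kJ gives 3D = 1347, so D = 449 kJ/mol.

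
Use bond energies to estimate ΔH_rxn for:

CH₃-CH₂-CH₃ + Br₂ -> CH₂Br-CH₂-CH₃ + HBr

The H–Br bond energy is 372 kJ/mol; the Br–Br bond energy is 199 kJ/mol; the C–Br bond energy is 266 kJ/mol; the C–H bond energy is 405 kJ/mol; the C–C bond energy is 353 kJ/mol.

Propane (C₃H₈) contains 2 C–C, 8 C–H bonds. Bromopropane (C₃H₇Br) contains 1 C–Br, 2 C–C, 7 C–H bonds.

ΔH ≈ −34 kJ

Bonds broken (reactants):
  Br–Br: 1 × 199 = 199
  C–C: 2 × 353 = 706
  C–H: 8 × 405 = 3240
  Σ(broken) = 4145 kJ
Bonds formed (products):
  C–Br: 1 × 266 = 266
  C–C: 2 × 353 = 706
  C–H: 7 × 405 = 2835
  H–Br: 1 × 372 = 372
  Σ(formed) = 4179 kJ
ΔH = Σ(broken) − Σ(formed) = 4145 − 4179 = −34 kJ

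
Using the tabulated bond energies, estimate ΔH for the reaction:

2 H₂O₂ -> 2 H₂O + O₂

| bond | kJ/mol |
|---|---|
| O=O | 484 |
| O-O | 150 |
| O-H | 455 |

ΔH ≈ −184 kJ

Bonds broken (reactants):
  O-H: 4 × 455 = 1820
  O-O: 2 × 150 = 300
  Σ(broken) = 2120 kJ
Bonds formed (products):
  O-H: 4 × 455 = 1820
  O=O: 1 × 484 = 484
  Σ(formed) = 2304 kJ
ΔH = Σ(broken) − Σ(formed) = 2120 − 2304 = −184 kJ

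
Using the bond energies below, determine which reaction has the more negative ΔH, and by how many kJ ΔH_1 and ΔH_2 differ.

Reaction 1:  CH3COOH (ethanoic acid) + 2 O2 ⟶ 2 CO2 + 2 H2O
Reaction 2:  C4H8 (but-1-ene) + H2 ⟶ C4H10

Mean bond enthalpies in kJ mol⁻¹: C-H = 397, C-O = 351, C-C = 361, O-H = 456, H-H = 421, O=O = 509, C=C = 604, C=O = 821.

Reaction 1:
  Bonds broken (reactants):
    C-C: 1 × 361 = 361
    C-H: 3 × 397 = 1191
    C-O: 1 × 351 = 351
    C=O: 1 × 821 = 821
    O-H: 1 × 456 = 456
    O=O: 2 × 509 = 1018
    Σ(broken) = 4198 kJ
  Bonds formed (products):
    C=O: 4 × 821 = 3284
    O-H: 4 × 456 = 1824
    Σ(formed) = 5108 kJ
  ΔH_1 = 4198 − 5108 = −910 kJ
Reaction 2:
  Bonds broken (reactants):
    C-C: 2 × 361 = 722
    C-H: 8 × 397 = 3176
    C=C: 1 × 604 = 604
    H-H: 1 × 421 = 421
    Σ(broken) = 4923 kJ
  Bonds formed (products):
    C-C: 3 × 361 = 1083
    C-H: 10 × 397 = 3970
    Σ(formed) = 5053 kJ
  ΔH_2 = 4923 − 5053 = −130 kJ
ΔH_1 − ΔH_2 = −780 kJ, so reaction 1 has the more negative ΔH; |ΔH_1 − ΔH_2| = 780 kJ.

Reaction 1, by 780 kJ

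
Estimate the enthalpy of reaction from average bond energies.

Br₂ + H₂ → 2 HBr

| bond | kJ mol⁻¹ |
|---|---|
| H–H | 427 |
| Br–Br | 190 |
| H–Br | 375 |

ΔH ≈ −133 kJ

Bonds broken (reactants):
  Br–Br: 1 × 190 = 190
  H–H: 1 × 427 = 427
  Σ(broken) = 617 kJ
Bonds formed (products):
  H–Br: 2 × 375 = 750
  Σ(formed) = 750 kJ
ΔH = Σ(broken) − Σ(formed) = 617 − 750 = −133 kJ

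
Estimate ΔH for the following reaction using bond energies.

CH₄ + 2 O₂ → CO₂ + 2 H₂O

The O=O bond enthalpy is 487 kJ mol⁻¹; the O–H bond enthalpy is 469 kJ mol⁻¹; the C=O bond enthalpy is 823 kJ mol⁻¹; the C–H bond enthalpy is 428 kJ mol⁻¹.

Bonds broken (reactants):
  C–H: 4 × 428 = 1712
  O=O: 2 × 487 = 974
  Σ(broken) = 2686 kJ
Bonds formed (products):
  C=O: 2 × 823 = 1646
  O–H: 4 × 469 = 1876
  Σ(formed) = 3522 kJ
ΔH = Σ(broken) − Σ(formed) = 2686 − 3522 = −836 kJ

ΔH ≈ −836 kJ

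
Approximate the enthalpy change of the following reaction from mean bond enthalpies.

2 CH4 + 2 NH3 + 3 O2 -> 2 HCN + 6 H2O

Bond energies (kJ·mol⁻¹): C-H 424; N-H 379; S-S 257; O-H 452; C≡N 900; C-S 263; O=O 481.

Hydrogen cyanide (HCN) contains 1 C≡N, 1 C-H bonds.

Bonds broken (reactants):
  C-H: 8 × 424 = 3392
  N-H: 6 × 379 = 2274
  O=O: 3 × 481 = 1443
  Σ(broken) = 7109 kJ
Bonds formed (products):
  C≡N: 2 × 900 = 1800
  C-H: 2 × 424 = 848
  O-H: 12 × 452 = 5424
  Σ(formed) = 8072 kJ
ΔH = Σ(broken) − Σ(formed) = 7109 − 8072 = −963 kJ

ΔH ≈ −963 kJ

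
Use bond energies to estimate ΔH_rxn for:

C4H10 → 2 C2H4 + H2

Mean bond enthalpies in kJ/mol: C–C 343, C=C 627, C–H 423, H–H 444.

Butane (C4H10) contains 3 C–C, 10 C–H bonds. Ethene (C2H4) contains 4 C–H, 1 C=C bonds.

Bonds broken (reactants):
  C–C: 3 × 343 = 1029
  C–H: 10 × 423 = 4230
  Σ(broken) = 5259 kJ
Bonds formed (products):
  C–H: 8 × 423 = 3384
  C=C: 2 × 627 = 1254
  H–H: 1 × 444 = 444
  Σ(formed) = 5082 kJ
ΔH = Σ(broken) − Σ(formed) = 5259 − 5082 = +177 kJ

ΔH ≈ +177 kJ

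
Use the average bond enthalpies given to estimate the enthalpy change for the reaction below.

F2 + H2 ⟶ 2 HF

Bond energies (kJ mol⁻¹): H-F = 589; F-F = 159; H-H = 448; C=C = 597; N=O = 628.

Bonds broken (reactants):
  F-F: 1 × 159 = 159
  H-H: 1 × 448 = 448
  Σ(broken) = 607 kJ
Bonds formed (products):
  H-F: 2 × 589 = 1178
  Σ(formed) = 1178 kJ
ΔH = Σ(broken) − Σ(formed) = 607 − 1178 = −571 kJ

ΔH ≈ −571 kJ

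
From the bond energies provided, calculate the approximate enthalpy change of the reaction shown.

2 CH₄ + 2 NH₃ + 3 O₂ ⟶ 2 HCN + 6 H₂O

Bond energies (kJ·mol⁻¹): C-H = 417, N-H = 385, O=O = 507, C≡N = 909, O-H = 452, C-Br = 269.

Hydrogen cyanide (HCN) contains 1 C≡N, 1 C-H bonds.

ΔH ≈ −909 kJ

Bonds broken (reactants):
  C-H: 8 × 417 = 3336
  N-H: 6 × 385 = 2310
  O=O: 3 × 507 = 1521
  Σ(broken) = 7167 kJ
Bonds formed (products):
  C≡N: 2 × 909 = 1818
  C-H: 2 × 417 = 834
  O-H: 12 × 452 = 5424
  Σ(formed) = 8076 kJ
ΔH = Σ(broken) − Σ(formed) = 7167 − 8076 = −909 kJ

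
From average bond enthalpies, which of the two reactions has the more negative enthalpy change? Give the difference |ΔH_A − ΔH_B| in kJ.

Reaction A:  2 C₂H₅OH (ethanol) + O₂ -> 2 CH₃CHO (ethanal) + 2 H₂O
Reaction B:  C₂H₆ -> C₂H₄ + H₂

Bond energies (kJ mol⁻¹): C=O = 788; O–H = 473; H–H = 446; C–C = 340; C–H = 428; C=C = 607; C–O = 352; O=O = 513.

Reaction A, by 592 kJ

Reaction A:
  Bonds broken (reactants):
    C–C: 2 × 340 = 680
    C–H: 10 × 428 = 4280
    C–O: 2 × 352 = 704
    O–H: 2 × 473 = 946
    O=O: 1 × 513 = 513
    Σ(broken) = 7123 kJ
  Bonds formed (products):
    C–C: 2 × 340 = 680
    C–H: 8 × 428 = 3424
    C=O: 2 × 788 = 1576
    O–H: 4 × 473 = 1892
    Σ(formed) = 7572 kJ
  ΔH_A = 7123 − 7572 = −449 kJ
Reaction B:
  Bonds broken (reactants):
    C–C: 1 × 340 = 340
    C–H: 6 × 428 = 2568
    Σ(broken) = 2908 kJ
  Bonds formed (products):
    C–H: 4 × 428 = 1712
    C=C: 1 × 607 = 607
    H–H: 1 × 446 = 446
    Σ(formed) = 2765 kJ
  ΔH_B = 2908 − 2765 = +143 kJ
ΔH_A − ΔH_B = −592 kJ, so reaction A has the more negative ΔH; |ΔH_A − ΔH_B| = 592 kJ.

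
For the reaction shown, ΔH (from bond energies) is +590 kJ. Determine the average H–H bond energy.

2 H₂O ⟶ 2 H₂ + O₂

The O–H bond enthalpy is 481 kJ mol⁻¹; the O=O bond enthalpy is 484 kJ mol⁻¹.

Let D be the H–H bond energy.
Σ(broken) = 4×481 = 1924
Σ(formed) = 2×D + 1×484 = 484 + 2D
ΔH = Σ(broken) − Σ(formed) = (1924) − (484 + 2D) = +1440 − 2D
Setting this equal to +590 kJ gives 2D = 850, so D = 425 kJ/mol.

D(H–H) ≈ 425 kJ/mol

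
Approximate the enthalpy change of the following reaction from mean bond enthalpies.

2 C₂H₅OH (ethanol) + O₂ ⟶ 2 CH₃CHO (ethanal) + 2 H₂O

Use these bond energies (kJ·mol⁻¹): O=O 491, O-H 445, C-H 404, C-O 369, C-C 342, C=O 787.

ΔH ≈ −427 kJ

Bonds broken (reactants):
  C-C: 2 × 342 = 684
  C-H: 10 × 404 = 4040
  C-O: 2 × 369 = 738
  O-H: 2 × 445 = 890
  O=O: 1 × 491 = 491
  Σ(broken) = 6843 kJ
Bonds formed (products):
  C-C: 2 × 342 = 684
  C-H: 8 × 404 = 3232
  C=O: 2 × 787 = 1574
  O-H: 4 × 445 = 1780
  Σ(formed) = 7270 kJ
ΔH = Σ(broken) − Σ(formed) = 6843 − 7270 = −427 kJ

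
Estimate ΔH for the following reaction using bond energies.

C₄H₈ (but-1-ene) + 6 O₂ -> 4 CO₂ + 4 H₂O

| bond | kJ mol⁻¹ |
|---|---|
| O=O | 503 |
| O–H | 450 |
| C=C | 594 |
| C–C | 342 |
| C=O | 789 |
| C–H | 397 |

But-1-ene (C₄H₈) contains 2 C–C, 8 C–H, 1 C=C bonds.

ΔH ≈ −2440 kJ

Bonds broken (reactants):
  C–C: 2 × 342 = 684
  C–H: 8 × 397 = 3176
  C=C: 1 × 594 = 594
  O=O: 6 × 503 = 3018
  Σ(broken) = 7472 kJ
Bonds formed (products):
  C=O: 8 × 789 = 6312
  O–H: 8 × 450 = 3600
  Σ(formed) = 9912 kJ
ΔH = Σ(broken) − Σ(formed) = 7472 − 9912 = −2440 kJ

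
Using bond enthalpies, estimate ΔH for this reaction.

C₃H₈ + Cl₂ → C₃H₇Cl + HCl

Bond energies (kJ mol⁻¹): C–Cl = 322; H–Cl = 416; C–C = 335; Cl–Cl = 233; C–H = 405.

ΔH ≈ −100 kJ

Bonds broken (reactants):
  C–C: 2 × 335 = 670
  C–H: 8 × 405 = 3240
  Cl–Cl: 1 × 233 = 233
  Σ(broken) = 4143 kJ
Bonds formed (products):
  C–C: 2 × 335 = 670
  C–Cl: 1 × 322 = 322
  C–H: 7 × 405 = 2835
  H–Cl: 1 × 416 = 416
  Σ(formed) = 4243 kJ
ΔH = Σ(broken) − Σ(formed) = 4143 − 4243 = −100 kJ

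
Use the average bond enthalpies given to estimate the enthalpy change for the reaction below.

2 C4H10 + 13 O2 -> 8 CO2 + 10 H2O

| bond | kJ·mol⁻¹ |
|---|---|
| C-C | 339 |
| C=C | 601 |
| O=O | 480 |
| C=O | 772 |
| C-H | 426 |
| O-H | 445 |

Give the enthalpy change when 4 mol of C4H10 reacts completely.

Bonds broken (reactants):
  C-C: 6 × 339 = 2034
  C-H: 20 × 426 = 8520
  O=O: 13 × 480 = 6240
  Σ(broken) = 16794 kJ
Bonds formed (products):
  C=O: 16 × 772 = 12352
  O-H: 20 × 445 = 8900
  Σ(formed) = 21252 kJ
ΔH = Σ(broken) − Σ(formed) = 16794 − 21252 = −4458 kJ
For 2× the reaction as written: 2 × (−4458) = −8916 kJ

ΔH = −8916 kJ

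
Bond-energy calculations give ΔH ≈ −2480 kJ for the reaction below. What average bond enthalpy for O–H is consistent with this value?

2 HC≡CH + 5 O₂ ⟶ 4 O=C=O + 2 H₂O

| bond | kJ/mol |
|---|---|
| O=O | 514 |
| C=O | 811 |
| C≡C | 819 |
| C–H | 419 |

Let D be the O–H bond energy.
Σ(broken) = 2×819 + 4×419 + 5×514 = 5884
Σ(formed) = 8×811 + 4×D = 6488 + 4D
ΔH = Σ(broken) − Σ(formed) = (5884) − (6488 + 4D) = −604 − 4D
Setting this equal to −2480 kJ gives 4D = 1876, so D = 469 kJ/mol.

D(O–H) ≈ 469 kJ/mol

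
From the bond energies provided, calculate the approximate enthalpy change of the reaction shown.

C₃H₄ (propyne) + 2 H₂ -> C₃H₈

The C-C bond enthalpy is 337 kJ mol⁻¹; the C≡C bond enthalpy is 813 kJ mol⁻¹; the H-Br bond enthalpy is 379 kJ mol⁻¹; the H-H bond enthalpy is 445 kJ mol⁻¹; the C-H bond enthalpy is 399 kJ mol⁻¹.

ΔH ≈ −230 kJ

Bonds broken (reactants):
  C≡C: 1 × 813 = 813
  C-C: 1 × 337 = 337
  C-H: 4 × 399 = 1596
  H-H: 2 × 445 = 890
  Σ(broken) = 3636 kJ
Bonds formed (products):
  C-C: 2 × 337 = 674
  C-H: 8 × 399 = 3192
  Σ(formed) = 3866 kJ
ΔH = Σ(broken) − Σ(formed) = 3636 − 3866 = −230 kJ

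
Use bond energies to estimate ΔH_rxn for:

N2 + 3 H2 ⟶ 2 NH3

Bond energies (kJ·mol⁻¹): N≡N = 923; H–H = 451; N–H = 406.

Bonds broken (reactants):
  H–H: 3 × 451 = 1353
  N≡N: 1 × 923 = 923
  Σ(broken) = 2276 kJ
Bonds formed (products):
  N–H: 6 × 406 = 2436
  Σ(formed) = 2436 kJ
ΔH = Σ(broken) − Σ(formed) = 2276 − 2436 = −160 kJ

ΔH ≈ −160 kJ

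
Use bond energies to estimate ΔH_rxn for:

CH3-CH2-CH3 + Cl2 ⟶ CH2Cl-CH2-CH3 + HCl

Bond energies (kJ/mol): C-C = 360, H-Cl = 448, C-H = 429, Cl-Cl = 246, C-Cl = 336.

ΔH ≈ −109 kJ

Bonds broken (reactants):
  C-C: 2 × 360 = 720
  C-H: 8 × 429 = 3432
  Cl-Cl: 1 × 246 = 246
  Σ(broken) = 4398 kJ
Bonds formed (products):
  C-C: 2 × 360 = 720
  C-Cl: 1 × 336 = 336
  C-H: 7 × 429 = 3003
  H-Cl: 1 × 448 = 448
  Σ(formed) = 4507 kJ
ΔH = Σ(broken) − Σ(formed) = 4398 − 4507 = −109 kJ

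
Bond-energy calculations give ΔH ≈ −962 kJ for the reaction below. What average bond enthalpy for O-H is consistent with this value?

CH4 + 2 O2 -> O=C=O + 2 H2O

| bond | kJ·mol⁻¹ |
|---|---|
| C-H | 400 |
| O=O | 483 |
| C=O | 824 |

Let D be the O-H bond energy.
Σ(broken) = 4×400 + 2×483 = 2566
Σ(formed) = 2×824 + 4×D = 1648 + 4D
ΔH = Σ(broken) − Σ(formed) = (2566) − (1648 + 4D) = +918 − 4D
Setting this equal to −962 kJ gives 4D = 1880, so D = 470 kJ/mol.

D(O-H) ≈ 470 kJ/mol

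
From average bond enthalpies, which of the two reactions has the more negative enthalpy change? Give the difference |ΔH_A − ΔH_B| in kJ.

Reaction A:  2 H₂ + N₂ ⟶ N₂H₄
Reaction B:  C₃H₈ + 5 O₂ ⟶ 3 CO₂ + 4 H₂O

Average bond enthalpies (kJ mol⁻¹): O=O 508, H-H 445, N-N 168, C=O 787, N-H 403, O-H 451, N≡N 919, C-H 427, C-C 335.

Reaction B, by 1733 kJ

Reaction A:
  Bonds broken (reactants):
    H-H: 2 × 445 = 890
    N≡N: 1 × 919 = 919
    Σ(broken) = 1809 kJ
  Bonds formed (products):
    N-H: 4 × 403 = 1612
    N-N: 1 × 168 = 168
    Σ(formed) = 1780 kJ
  ΔH_A = 1809 − 1780 = +29 kJ
Reaction B:
  Bonds broken (reactants):
    C-C: 2 × 335 = 670
    C-H: 8 × 427 = 3416
    O=O: 5 × 508 = 2540
    Σ(broken) = 6626 kJ
  Bonds formed (products):
    C=O: 6 × 787 = 4722
    O-H: 8 × 451 = 3608
    Σ(formed) = 8330 kJ
  ΔH_B = 6626 − 8330 = −1704 kJ
ΔH_A − ΔH_B = +1733 kJ, so reaction B has the more negative ΔH; |ΔH_A − ΔH_B| = 1733 kJ.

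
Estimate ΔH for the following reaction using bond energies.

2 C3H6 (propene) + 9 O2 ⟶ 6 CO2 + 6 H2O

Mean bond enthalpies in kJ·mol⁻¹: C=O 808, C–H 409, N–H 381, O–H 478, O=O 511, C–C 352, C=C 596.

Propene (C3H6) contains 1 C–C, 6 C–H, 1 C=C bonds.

ΔH ≈ −4029 kJ

Bonds broken (reactants):
  C–C: 2 × 352 = 704
  C–H: 12 × 409 = 4908
  C=C: 2 × 596 = 1192
  O=O: 9 × 511 = 4599
  Σ(broken) = 11403 kJ
Bonds formed (products):
  C=O: 12 × 808 = 9696
  O–H: 12 × 478 = 5736
  Σ(formed) = 15432 kJ
ΔH = Σ(broken) − Σ(formed) = 11403 − 15432 = −4029 kJ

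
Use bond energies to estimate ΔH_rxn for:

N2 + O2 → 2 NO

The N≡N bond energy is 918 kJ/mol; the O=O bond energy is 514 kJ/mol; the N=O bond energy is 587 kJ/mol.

ΔH ≈ +258 kJ

Bonds broken (reactants):
  N≡N: 1 × 918 = 918
  O=O: 1 × 514 = 514
  Σ(broken) = 1432 kJ
Bonds formed (products):
  N=O: 2 × 587 = 1174
  Σ(formed) = 1174 kJ
ΔH = Σ(broken) − Σ(formed) = 1432 − 1174 = +258 kJ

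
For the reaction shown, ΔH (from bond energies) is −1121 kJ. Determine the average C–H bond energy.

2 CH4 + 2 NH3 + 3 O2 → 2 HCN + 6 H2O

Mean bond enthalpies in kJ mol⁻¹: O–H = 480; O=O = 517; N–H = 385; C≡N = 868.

D(C–H) ≈ 419 kJ/mol

Let D be the C–H bond energy.
Σ(broken) = 8×D + 6×385 + 3×517 = 3861 + 8D
Σ(formed) = 2×868 + 2×D + 12×480 = 7496 + 2D
ΔH = Σ(broken) − Σ(formed) = (3861 + 8D) − (7496 + 2D) = −3635 + 6D
Setting this equal to −1121 kJ gives 6D = 2514, so D = 419 kJ/mol.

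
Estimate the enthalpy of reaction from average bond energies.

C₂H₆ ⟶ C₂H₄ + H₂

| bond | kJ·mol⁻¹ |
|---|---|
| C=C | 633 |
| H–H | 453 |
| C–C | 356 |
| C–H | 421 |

ΔH ≈ +112 kJ

Bonds broken (reactants):
  C–C: 1 × 356 = 356
  C–H: 6 × 421 = 2526
  Σ(broken) = 2882 kJ
Bonds formed (products):
  C–H: 4 × 421 = 1684
  C=C: 1 × 633 = 633
  H–H: 1 × 453 = 453
  Σ(formed) = 2770 kJ
ΔH = Σ(broken) − Σ(formed) = 2882 − 2770 = +112 kJ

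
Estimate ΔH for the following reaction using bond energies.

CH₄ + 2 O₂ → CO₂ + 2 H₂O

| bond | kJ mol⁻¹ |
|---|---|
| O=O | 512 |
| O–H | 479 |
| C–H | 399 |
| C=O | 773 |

Bonds broken (reactants):
  C–H: 4 × 399 = 1596
  O=O: 2 × 512 = 1024
  Σ(broken) = 2620 kJ
Bonds formed (products):
  C=O: 2 × 773 = 1546
  O–H: 4 × 479 = 1916
  Σ(formed) = 3462 kJ
ΔH = Σ(broken) − Σ(formed) = 2620 − 3462 = −842 kJ

ΔH ≈ −842 kJ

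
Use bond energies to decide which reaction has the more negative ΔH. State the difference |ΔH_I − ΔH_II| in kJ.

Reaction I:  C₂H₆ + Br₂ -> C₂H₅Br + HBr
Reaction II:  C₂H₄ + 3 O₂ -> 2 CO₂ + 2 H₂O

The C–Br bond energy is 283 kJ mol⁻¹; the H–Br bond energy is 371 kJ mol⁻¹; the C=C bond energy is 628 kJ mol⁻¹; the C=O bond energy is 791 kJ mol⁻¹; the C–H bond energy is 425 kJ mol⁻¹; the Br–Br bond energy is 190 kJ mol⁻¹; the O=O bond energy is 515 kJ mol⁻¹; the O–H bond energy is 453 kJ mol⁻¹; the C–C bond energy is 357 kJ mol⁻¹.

Reaction I:
  Bonds broken (reactants):
    Br–Br: 1 × 190 = 190
    C–C: 1 × 357 = 357
    C–H: 6 × 425 = 2550
    Σ(broken) = 3097 kJ
  Bonds formed (products):
    C–Br: 1 × 283 = 283
    C–C: 1 × 357 = 357
    C–H: 5 × 425 = 2125
    H–Br: 1 × 371 = 371
    Σ(formed) = 3136 kJ
  ΔH_I = 3097 − 3136 = −39 kJ
Reaction II:
  Bonds broken (reactants):
    C–H: 4 × 425 = 1700
    C=C: 1 × 628 = 628
    O=O: 3 × 515 = 1545
    Σ(broken) = 3873 kJ
  Bonds formed (products):
    C=O: 4 × 791 = 3164
    O–H: 4 × 453 = 1812
    Σ(formed) = 4976 kJ
  ΔH_II = 3873 − 4976 = −1103 kJ
ΔH_I − ΔH_II = +1064 kJ, so reaction II has the more negative ΔH; |ΔH_I − ΔH_II| = 1064 kJ.

Reaction II, by 1064 kJ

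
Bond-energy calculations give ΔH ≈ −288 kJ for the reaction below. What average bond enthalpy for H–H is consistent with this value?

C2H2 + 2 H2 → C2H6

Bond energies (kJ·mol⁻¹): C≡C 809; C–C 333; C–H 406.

D(H–H) ≈ 430 kJ/mol

Let D be the H–H bond energy.
Σ(broken) = 1×809 + 2×406 + 2×D = 1621 + 2D
Σ(formed) = 1×333 + 6×406 = 2769
ΔH = Σ(broken) − Σ(formed) = (1621 + 2D) − (2769) = −1148 + 2D
Setting this equal to −288 kJ gives 2D = 860, so D = 430 kJ/mol.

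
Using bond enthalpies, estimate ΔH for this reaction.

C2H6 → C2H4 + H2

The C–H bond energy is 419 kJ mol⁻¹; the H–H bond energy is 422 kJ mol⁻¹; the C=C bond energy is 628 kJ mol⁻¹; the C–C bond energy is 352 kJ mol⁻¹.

Bonds broken (reactants):
  C–C: 1 × 352 = 352
  C–H: 6 × 419 = 2514
  Σ(broken) = 2866 kJ
Bonds formed (products):
  C–H: 4 × 419 = 1676
  C=C: 1 × 628 = 628
  H–H: 1 × 422 = 422
  Σ(formed) = 2726 kJ
ΔH = Σ(broken) − Σ(formed) = 2866 − 2726 = +140 kJ

ΔH ≈ +140 kJ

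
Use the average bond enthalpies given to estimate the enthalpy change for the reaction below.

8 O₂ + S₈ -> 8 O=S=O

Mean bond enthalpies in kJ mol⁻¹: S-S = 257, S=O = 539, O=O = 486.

Bonds broken (reactants):
  O=O: 8 × 486 = 3888
  S-S: 8 × 257 = 2056
  Σ(broken) = 5944 kJ
Bonds formed (products):
  S=O: 16 × 539 = 8624
  Σ(formed) = 8624 kJ
ΔH = Σ(broken) − Σ(formed) = 5944 − 8624 = −2680 kJ

ΔH ≈ −2680 kJ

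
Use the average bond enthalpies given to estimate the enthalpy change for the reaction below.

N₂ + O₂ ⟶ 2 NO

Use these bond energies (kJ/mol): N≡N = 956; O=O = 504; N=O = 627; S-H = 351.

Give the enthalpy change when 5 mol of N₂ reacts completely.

ΔH = +1030 kJ

Bonds broken (reactants):
  N≡N: 1 × 956 = 956
  O=O: 1 × 504 = 504
  Σ(broken) = 1460 kJ
Bonds formed (products):
  N=O: 2 × 627 = 1254
  Σ(formed) = 1254 kJ
ΔH = Σ(broken) − Σ(formed) = 1460 − 1254 = +206 kJ
For 5× the reaction as written: 5 × (+206) = +1030 kJ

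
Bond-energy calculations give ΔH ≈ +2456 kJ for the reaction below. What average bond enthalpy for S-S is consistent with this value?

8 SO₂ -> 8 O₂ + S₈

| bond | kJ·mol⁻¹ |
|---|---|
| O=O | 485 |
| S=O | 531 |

Let D be the S-S bond energy.
Σ(broken) = 16×531 = 8496
Σ(formed) = 8×485 + 8×D = 3880 + 8D
ΔH = Σ(broken) − Σ(formed) = (8496) − (3880 + 8D) = +4616 − 8D
Setting this equal to +2456 kJ gives 8D = 2160, so D = 270 kJ/mol.

D(S-S) ≈ 270 kJ/mol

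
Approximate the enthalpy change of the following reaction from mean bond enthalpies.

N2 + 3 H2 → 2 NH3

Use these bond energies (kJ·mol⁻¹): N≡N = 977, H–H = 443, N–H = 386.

Bonds broken (reactants):
  H–H: 3 × 443 = 1329
  N≡N: 1 × 977 = 977
  Σ(broken) = 2306 kJ
Bonds formed (products):
  N–H: 6 × 386 = 2316
  Σ(formed) = 2316 kJ
ΔH = Σ(broken) − Σ(formed) = 2306 − 2316 = −10 kJ

ΔH ≈ −10 kJ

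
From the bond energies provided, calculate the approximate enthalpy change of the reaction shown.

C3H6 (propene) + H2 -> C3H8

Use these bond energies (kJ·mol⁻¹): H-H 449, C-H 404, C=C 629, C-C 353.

Bonds broken (reactants):
  C-C: 1 × 353 = 353
  C-H: 6 × 404 = 2424
  C=C: 1 × 629 = 629
  H-H: 1 × 449 = 449
  Σ(broken) = 3855 kJ
Bonds formed (products):
  C-C: 2 × 353 = 706
  C-H: 8 × 404 = 3232
  Σ(formed) = 3938 kJ
ΔH = Σ(broken) − Σ(formed) = 3855 − 3938 = −83 kJ

ΔH ≈ −83 kJ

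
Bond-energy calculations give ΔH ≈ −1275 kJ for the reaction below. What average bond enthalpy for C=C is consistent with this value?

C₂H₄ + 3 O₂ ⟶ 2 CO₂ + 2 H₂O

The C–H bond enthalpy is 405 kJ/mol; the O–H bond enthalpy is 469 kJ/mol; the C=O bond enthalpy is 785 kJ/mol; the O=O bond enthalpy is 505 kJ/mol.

D(C=C) ≈ 606 kJ/mol

Let D be the C=C bond energy.
Σ(broken) = 4×405 + 1×D + 3×505 = 3135 + D
Σ(formed) = 4×785 + 4×469 = 5016
ΔH = Σ(broken) − Σ(formed) = (3135 + D) − (5016) = −1881 + D
Setting this equal to −1275 kJ gives D = 606 kJ/mol.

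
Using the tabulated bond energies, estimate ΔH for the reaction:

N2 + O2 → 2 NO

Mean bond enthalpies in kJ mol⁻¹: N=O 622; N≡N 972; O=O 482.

ΔH ≈ +210 kJ

Bonds broken (reactants):
  N≡N: 1 × 972 = 972
  O=O: 1 × 482 = 482
  Σ(broken) = 1454 kJ
Bonds formed (products):
  N=O: 2 × 622 = 1244
  Σ(formed) = 1244 kJ
ΔH = Σ(broken) − Σ(formed) = 1454 − 1244 = +210 kJ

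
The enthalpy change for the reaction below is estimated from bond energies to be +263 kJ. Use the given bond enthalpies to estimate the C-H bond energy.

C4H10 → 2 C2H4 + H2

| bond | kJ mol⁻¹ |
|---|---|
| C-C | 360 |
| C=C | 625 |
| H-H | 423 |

D(C-H) ≈ 428 kJ/mol

Let D be the C-H bond energy.
Σ(broken) = 3×360 + 10×D = 1080 + 10D
Σ(formed) = 8×D + 2×625 + 1×423 = 1673 + 8D
ΔH = Σ(broken) − Σ(formed) = (1080 + 10D) − (1673 + 8D) = −593 + 2D
Setting this equal to +263 kJ gives 2D = 856, so D = 428 kJ/mol.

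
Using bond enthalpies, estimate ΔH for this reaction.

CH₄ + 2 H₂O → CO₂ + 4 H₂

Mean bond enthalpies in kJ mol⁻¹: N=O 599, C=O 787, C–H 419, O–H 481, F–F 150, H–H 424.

ΔH ≈ +330 kJ

Bonds broken (reactants):
  C–H: 4 × 419 = 1676
  O–H: 4 × 481 = 1924
  Σ(broken) = 3600 kJ
Bonds formed (products):
  C=O: 2 × 787 = 1574
  H–H: 4 × 424 = 1696
  Σ(formed) = 3270 kJ
ΔH = Σ(broken) − Σ(formed) = 3600 − 3270 = +330 kJ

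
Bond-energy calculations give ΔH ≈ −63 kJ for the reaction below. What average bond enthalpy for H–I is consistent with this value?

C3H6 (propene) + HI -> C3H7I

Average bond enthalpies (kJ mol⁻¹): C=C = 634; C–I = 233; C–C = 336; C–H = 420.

Let D be the H–I bond energy.
Σ(broken) = 1×336 + 6×420 + 1×634 + 1×D = 3490 + D
Σ(formed) = 2×336 + 7×420 + 1×233 = 3845
ΔH = Σ(broken) − Σ(formed) = (3490 + D) − (3845) = −355 + D
Setting this equal to −63 kJ gives D = 292 kJ/mol.

D(H–I) ≈ 292 kJ/mol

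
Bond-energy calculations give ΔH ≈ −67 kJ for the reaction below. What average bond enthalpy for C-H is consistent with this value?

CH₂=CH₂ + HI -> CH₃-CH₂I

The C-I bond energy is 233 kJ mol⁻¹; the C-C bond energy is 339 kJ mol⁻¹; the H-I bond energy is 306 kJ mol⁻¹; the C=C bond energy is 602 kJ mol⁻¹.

Let D be the C-H bond energy.
Σ(broken) = 4×D + 1×602 + 1×306 = 908 + 4D
Σ(formed) = 1×339 + 5×D + 1×233 = 572 + 5D
ΔH = Σ(broken) − Σ(formed) = (908 + 4D) − (572 + 5D) = +336 − D
Setting this equal to −67 kJ gives D = 403 kJ/mol.

D(C-H) ≈ 403 kJ/mol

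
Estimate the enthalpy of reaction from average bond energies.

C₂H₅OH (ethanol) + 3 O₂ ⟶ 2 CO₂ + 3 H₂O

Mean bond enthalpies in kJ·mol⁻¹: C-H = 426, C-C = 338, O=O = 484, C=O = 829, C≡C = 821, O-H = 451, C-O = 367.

Bonds broken (reactants):
  C-C: 1 × 338 = 338
  C-H: 5 × 426 = 2130
  C-O: 1 × 367 = 367
  O-H: 1 × 451 = 451
  O=O: 3 × 484 = 1452
  Σ(broken) = 4738 kJ
Bonds formed (products):
  C=O: 4 × 829 = 3316
  O-H: 6 × 451 = 2706
  Σ(formed) = 6022 kJ
ΔH = Σ(broken) − Σ(formed) = 4738 − 6022 = −1284 kJ

ΔH ≈ −1284 kJ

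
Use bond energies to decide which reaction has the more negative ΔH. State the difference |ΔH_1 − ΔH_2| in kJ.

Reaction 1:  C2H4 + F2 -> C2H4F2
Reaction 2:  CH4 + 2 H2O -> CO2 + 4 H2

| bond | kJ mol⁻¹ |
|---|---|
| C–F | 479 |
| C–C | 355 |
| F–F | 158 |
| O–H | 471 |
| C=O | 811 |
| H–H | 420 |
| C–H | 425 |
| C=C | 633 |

Reaction 1, by 804 kJ

Reaction 1:
  Bonds broken (reactants):
    C–H: 4 × 425 = 1700
    C=C: 1 × 633 = 633
    F–F: 1 × 158 = 158
    Σ(broken) = 2491 kJ
  Bonds formed (products):
    C–C: 1 × 355 = 355
    C–F: 2 × 479 = 958
    C–H: 4 × 425 = 1700
    Σ(formed) = 3013 kJ
  ΔH_1 = 2491 − 3013 = −522 kJ
Reaction 2:
  Bonds broken (reactants):
    C–H: 4 × 425 = 1700
    O–H: 4 × 471 = 1884
    Σ(broken) = 3584 kJ
  Bonds formed (products):
    C=O: 2 × 811 = 1622
    H–H: 4 × 420 = 1680
    Σ(formed) = 3302 kJ
  ΔH_2 = 3584 − 3302 = +282 kJ
ΔH_1 − ΔH_2 = −804 kJ, so reaction 1 has the more negative ΔH; |ΔH_1 − ΔH_2| = 804 kJ.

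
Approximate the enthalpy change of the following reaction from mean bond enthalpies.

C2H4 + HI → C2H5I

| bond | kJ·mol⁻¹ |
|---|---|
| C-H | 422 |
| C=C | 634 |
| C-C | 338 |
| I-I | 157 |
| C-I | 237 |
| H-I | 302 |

Bonds broken (reactants):
  C-H: 4 × 422 = 1688
  C=C: 1 × 634 = 634
  H-I: 1 × 302 = 302
  Σ(broken) = 2624 kJ
Bonds formed (products):
  C-C: 1 × 338 = 338
  C-H: 5 × 422 = 2110
  C-I: 1 × 237 = 237
  Σ(formed) = 2685 kJ
ΔH = Σ(broken) − Σ(formed) = 2624 − 2685 = −61 kJ

ΔH ≈ −61 kJ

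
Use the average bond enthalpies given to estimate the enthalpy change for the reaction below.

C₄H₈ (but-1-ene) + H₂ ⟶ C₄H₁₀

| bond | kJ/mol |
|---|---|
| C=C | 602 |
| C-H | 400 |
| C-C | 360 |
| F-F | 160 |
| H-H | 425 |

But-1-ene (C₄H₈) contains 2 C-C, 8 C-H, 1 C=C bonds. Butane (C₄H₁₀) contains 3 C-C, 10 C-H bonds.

ΔH ≈ −133 kJ

Bonds broken (reactants):
  C-C: 2 × 360 = 720
  C-H: 8 × 400 = 3200
  C=C: 1 × 602 = 602
  H-H: 1 × 425 = 425
  Σ(broken) = 4947 kJ
Bonds formed (products):
  C-C: 3 × 360 = 1080
  C-H: 10 × 400 = 4000
  Σ(formed) = 5080 kJ
ΔH = Σ(broken) − Σ(formed) = 4947 − 5080 = −133 kJ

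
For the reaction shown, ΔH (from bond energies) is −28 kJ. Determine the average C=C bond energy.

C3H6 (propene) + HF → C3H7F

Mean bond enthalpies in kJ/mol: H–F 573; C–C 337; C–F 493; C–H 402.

D(C=C) ≈ 631 kJ/mol

Let D be the C=C bond energy.
Σ(broken) = 1×337 + 6×402 + 1×D + 1×573 = 3322 + D
Σ(formed) = 2×337 + 1×493 + 7×402 = 3981
ΔH = Σ(broken) − Σ(formed) = (3322 + D) − (3981) = −659 + D
Setting this equal to −28 kJ gives D = 631 kJ/mol.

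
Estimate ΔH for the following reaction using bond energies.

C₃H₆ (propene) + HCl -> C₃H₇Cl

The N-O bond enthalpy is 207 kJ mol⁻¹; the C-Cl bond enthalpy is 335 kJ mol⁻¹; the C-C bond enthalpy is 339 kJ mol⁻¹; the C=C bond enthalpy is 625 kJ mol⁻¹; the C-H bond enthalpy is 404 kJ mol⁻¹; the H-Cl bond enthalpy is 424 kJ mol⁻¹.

Bonds broken (reactants):
  C-C: 1 × 339 = 339
  C-H: 6 × 404 = 2424
  C=C: 1 × 625 = 625
  H-Cl: 1 × 424 = 424
  Σ(broken) = 3812 kJ
Bonds formed (products):
  C-C: 2 × 339 = 678
  C-Cl: 1 × 335 = 335
  C-H: 7 × 404 = 2828
  Σ(formed) = 3841 kJ
ΔH = Σ(broken) − Σ(formed) = 3812 − 3841 = −29 kJ

ΔH ≈ −29 kJ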